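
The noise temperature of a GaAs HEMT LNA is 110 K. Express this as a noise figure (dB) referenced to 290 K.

F = 1 + T_e/T₀ = 1 + 110/290 = 1.37931
NF = 10 log₁₀(1.37931) = 1.40 dB

1.40 dB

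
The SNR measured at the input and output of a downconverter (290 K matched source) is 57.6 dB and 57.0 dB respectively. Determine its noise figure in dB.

0.6 dB

NF (dB) = SNR_in(dB) − SNR_out(dB) when the source is at T₀
NF = 57.6 − 57.0 = 0.6 dB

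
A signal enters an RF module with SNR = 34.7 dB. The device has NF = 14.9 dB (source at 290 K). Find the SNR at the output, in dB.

By definition F = SNR_in/SNR_out, so in dB: SNR_out = SNR_in − NF
SNR_out = 34.7 − 14.9 = 19.8 dB

19.8 dB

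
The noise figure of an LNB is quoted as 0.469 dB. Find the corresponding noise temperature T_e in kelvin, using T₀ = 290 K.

33.1 K

F = 10^(0.469/10) = 1.11404
T_e = (F − 1)·T₀ = (1.11404 − 1) × 290 = 33.1 K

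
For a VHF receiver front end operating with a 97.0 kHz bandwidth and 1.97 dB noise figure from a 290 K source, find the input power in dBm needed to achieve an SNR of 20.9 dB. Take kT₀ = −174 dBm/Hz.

−101.3 dBm

Sensitivity = −174 + 10 log₁₀(B) + NF + SNR_min
= −174 + 49.87 + 1.97 + 20.9
= −101.26 dBm → −101.3 dBm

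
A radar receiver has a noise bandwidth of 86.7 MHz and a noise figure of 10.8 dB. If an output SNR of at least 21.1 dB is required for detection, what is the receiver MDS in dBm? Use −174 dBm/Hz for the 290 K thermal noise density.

−62.7 dBm

Sensitivity = −174 + 10 log₁₀(B) + NF + SNR_min
= −174 + 79.38 + 10.8 + 21.1
= −62.72 dBm → −62.7 dBm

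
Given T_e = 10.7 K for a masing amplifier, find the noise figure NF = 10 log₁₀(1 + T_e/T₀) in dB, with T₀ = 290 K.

F = 1 + T_e/T₀ = 1 + 10.7/290 = 1.0369
NF = 10 log₁₀(1.0369) = 0.157 dB

0.157 dB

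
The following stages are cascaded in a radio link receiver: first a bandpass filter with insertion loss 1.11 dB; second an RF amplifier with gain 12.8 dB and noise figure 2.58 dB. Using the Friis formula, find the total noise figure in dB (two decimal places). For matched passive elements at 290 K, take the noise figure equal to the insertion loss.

3.69 dB

Convert to linear (a loss of L dB is a gain of −L dB): F_i = 10^(NF_i/10), G_i = 10^(G_i,dB/10)
  Stage 1: F_1 = 10^(1.11/10) = 1.291, G_1 = 10^(−1.11/10) = 0.7745
  Stage 2: F_2 = 10^(2.58/10) = 1.811, G_2 = 10^(12.8/10) = 19.05
Friis cascade:
  F = 1.291 + (1.811 − 1)/0.7745 = 2.339
NF = 10 log₁₀(2.339) = 3.69 dB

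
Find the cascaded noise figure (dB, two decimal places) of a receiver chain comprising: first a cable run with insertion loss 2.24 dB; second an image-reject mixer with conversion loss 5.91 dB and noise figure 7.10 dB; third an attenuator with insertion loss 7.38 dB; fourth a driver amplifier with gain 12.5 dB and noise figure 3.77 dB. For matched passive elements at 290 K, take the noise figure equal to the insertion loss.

Convert to linear (a loss of L dB is a gain of −L dB): F_i = 10^(NF_i/10), G_i = 10^(G_i,dB/10)
  Stage 1: F_1 = 10^(2.24/10) = 1.675, G_1 = 10^(−2.24/10) = 0.5970
  Stage 2: F_2 = 10^(7.10/10) = 5.129, G_2 = 10^(−5.91/10) = 0.2564
  Stage 3: F_3 = 10^(7.38/10) = 5.470, G_3 = 10^(−7.38/10) = 0.1828
  Stage 4: F_4 = 10^(3.77/10) = 2.382, G_4 = 10^(12.5/10) = 17.78
Friis cascade:
  F = 1.675 + (5.129 − 1)/0.5970 + (5.470 − 1)/0.1531 + (2.382 − 1)/0.02799 = 87.17
NF = 10 log₁₀(87.17) = 19.40 dB

19.40 dB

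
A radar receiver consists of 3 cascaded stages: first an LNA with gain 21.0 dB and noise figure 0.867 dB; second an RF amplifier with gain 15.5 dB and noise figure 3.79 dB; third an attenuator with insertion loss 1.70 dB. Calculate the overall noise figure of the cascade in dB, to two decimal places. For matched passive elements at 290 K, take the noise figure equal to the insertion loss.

Convert to linear (a loss of L dB is a gain of −L dB): F_i = 10^(NF_i/10), G_i = 10^(G_i,dB/10)
  Stage 1: F_1 = 10^(0.867/10) = 1.221, G_1 = 10^(21.0/10) = 125.9
  Stage 2: F_2 = 10^(3.79/10) = 2.393, G_2 = 10^(15.5/10) = 35.48
  Stage 3: F_3 = 10^(1.70/10) = 1.479, G_3 = 10^(−1.70/10) = 0.6761
Friis cascade:
  F = 1.221 + (2.393 − 1)/125.9 + (1.479 − 1)/4467 = 1.232
NF = 10 log₁₀(1.232) = 0.91 dB

0.91 dB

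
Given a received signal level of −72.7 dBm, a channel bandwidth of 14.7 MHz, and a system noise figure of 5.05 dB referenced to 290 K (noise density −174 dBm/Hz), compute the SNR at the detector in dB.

24.6 dB

Noise floor: N = −174 + 10 log₁₀(B) + NF
10 log₁₀(1.47×10⁷) = 71.67 dB
N = −174 + 71.67 + 5.05 = −97.28 dBm
SNR = P_sig − N = −72.7 − (−97.28) = 24.58 dB → 24.6 dB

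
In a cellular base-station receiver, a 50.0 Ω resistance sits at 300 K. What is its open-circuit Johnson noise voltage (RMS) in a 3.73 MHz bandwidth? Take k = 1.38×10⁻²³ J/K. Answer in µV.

V_n = √(4kTRB)
4kTRB = 4 × 1.38×10⁻²³ × 300 × 5.00×10¹ × 3.73×10⁶ = 3.09×10⁻¹² V²
V_n = √(3.09×10⁻¹²) = 1.76×10⁻⁶ V = 1.76 µV

1.76 µV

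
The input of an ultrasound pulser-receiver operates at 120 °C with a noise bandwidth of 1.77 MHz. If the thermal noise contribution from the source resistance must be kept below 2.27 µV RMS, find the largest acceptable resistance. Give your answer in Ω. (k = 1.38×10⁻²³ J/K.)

T = 120 °C + 273.15 = 393.15 K
Johnson–Nyquist: V_n = √(4kTRB) ⇒ R = V_n² / (4kTB)
4kTB = 4 × 1.38×10⁻²³ × 393.15 × 1.77×10⁶ = 3.84×10⁻¹⁴
R = (2.27×10⁻⁶)² / 3.84×10⁻¹⁴ = 1.34×10² Ω = 134 Ω

134 Ω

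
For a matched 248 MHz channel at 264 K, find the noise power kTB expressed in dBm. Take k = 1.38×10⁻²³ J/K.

P_n = kTB = 1.38×10⁻²³ × 264 × 2.48×10⁸ = 9.04×10⁻¹³ W
In dBm: 10 log₁₀(9.04×10⁻¹³ / 10⁻³) = −90.4 dBm

−90.4 dBm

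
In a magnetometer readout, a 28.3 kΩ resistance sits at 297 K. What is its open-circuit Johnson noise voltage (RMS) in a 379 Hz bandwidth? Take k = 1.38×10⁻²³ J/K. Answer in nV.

V_n = √(4kTRB)
4kTRB = 4 × 1.38×10⁻²³ × 297 × 2.83×10⁴ × 3.79×10² = 1.76×10⁻¹³ V²
V_n = √(1.76×10⁻¹³) = 4.19×10⁻⁷ V = 419 nV

419 nV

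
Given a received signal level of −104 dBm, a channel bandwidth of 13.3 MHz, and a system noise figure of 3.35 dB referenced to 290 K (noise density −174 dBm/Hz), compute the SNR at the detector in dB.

−4.6 dB

Noise floor: N = −174 + 10 log₁₀(B) + NF
10 log₁₀(1.33×10⁷) = 71.24 dB
N = −174 + 71.24 + 3.35 = −99.41 dBm
SNR = P_sig − N = −104 − (−99.41) = −4.59 dB → −4.6 dB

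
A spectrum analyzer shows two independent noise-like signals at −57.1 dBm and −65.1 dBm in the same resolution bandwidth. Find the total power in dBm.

−56.5 dBm

Convert to linear, add, convert back:
P₁ = 1.95×10⁻⁹ W, P₂ = 3.09×10⁻¹⁰ W
P_tot = 2.26×10⁻⁹ W → 10 log₁₀(P_tot / 10⁻³) = −56.5 dBm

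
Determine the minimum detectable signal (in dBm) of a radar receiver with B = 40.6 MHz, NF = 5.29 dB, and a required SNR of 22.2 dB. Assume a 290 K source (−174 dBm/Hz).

−70.4 dBm

Sensitivity = −174 + 10 log₁₀(B) + NF + SNR_min
= −174 + 76.09 + 5.29 + 22.2
= −70.42 dBm → −70.4 dBm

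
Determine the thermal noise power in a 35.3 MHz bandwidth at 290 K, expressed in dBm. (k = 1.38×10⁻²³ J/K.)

P_n = kTB = 1.38×10⁻²³ × 290 × 3.53×10⁷ = 1.41×10⁻¹³ W
In dBm: 10 log₁₀(1.41×10⁻¹³ / 10⁻³) = −98.5 dBm

−98.5 dBm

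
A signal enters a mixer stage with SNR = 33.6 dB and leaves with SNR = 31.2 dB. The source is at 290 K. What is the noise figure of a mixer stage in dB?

2.4 dB

NF (dB) = SNR_in(dB) − SNR_out(dB) when the source is at T₀
NF = 33.6 − 31.2 = 2.4 dB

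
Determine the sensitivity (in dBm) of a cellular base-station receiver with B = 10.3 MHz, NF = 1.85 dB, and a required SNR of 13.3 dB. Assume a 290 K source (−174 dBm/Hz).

Sensitivity = −174 + 10 log₁₀(B) + NF + SNR_min
= −174 + 70.13 + 1.85 + 13.3
= −88.72 dBm → −88.7 dBm

−88.7 dBm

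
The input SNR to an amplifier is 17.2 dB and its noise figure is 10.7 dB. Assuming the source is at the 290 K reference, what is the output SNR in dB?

6.5 dB

By definition F = SNR_in/SNR_out, so in dB: SNR_out = SNR_in − NF
SNR_out = 17.2 − 10.7 = 6.5 dB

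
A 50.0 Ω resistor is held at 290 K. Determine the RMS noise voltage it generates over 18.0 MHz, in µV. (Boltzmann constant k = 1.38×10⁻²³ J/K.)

V_n = √(4kTRB)
4kTRB = 4 × 1.38×10⁻²³ × 290 × 5.00×10¹ × 1.80×10⁷ = 1.44×10⁻¹¹ V²
V_n = √(1.44×10⁻¹¹) = 3.80×10⁻⁶ V = 3.80 µV

3.80 µV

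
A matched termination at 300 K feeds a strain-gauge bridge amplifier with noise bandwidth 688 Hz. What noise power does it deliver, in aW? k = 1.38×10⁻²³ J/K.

2.85 aW

P_n = kTB = 1.38×10⁻²³ × 300 × 6.88×10² = 2.85×10⁻¹⁸ W = 2.85 aW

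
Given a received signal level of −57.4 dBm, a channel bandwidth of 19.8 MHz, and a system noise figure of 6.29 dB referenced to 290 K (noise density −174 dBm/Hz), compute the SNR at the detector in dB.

37.3 dB

Noise floor: N = −174 + 10 log₁₀(B) + NF
10 log₁₀(1.98×10⁷) = 72.97 dB
N = −174 + 72.97 + 6.29 = −94.74 dBm
SNR = P_sig − N = −57.4 − (−94.74) = 37.34 dB → 37.3 dB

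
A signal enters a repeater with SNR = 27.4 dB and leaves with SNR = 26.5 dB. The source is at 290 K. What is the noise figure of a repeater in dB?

0.9 dB

NF (dB) = SNR_in(dB) − SNR_out(dB) when the source is at T₀
NF = 27.4 − 26.5 = 0.9 dB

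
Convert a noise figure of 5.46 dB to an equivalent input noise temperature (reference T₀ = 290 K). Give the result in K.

F = 10^(5.46/10) = 3.5156
T_e = (F − 1)·T₀ = (3.5156 − 1) × 290 = 730 K

730 K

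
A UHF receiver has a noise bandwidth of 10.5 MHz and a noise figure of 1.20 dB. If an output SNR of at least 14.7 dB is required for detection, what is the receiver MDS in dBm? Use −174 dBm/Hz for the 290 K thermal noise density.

−87.9 dBm

Sensitivity = −174 + 10 log₁₀(B) + NF + SNR_min
= −174 + 70.21 + 1.20 + 14.7
= −87.89 dBm → −87.9 dBm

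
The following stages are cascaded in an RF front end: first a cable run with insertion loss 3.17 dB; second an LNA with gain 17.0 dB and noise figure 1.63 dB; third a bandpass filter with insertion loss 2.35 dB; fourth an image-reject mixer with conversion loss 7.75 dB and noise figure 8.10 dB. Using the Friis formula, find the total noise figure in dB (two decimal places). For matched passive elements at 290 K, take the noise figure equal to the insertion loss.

5.36 dB

Convert to linear (a loss of L dB is a gain of −L dB): F_i = 10^(NF_i/10), G_i = 10^(G_i,dB/10)
  Stage 1: F_1 = 10^(3.17/10) = 2.075, G_1 = 10^(−3.17/10) = 0.4819
  Stage 2: F_2 = 10^(1.63/10) = 1.455, G_2 = 10^(17.0/10) = 50.12
  Stage 3: F_3 = 10^(2.35/10) = 1.718, G_3 = 10^(−2.35/10) = 0.5821
  Stage 4: F_4 = 10^(8.10/10) = 6.457, G_4 = 10^(−7.75/10) = 0.1679
Friis cascade:
  F = 2.075 + (1.455 − 1)/0.4819 + (1.718 − 1)/24.15 + (6.457 − 1)/14.06 = 3.438
NF = 10 log₁₀(3.438) = 5.36 dB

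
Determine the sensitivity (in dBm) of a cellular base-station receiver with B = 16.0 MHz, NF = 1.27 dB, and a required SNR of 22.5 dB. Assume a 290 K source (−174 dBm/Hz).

Sensitivity = −174 + 10 log₁₀(B) + NF + SNR_min
= −174 + 72.04 + 1.27 + 22.5
= −78.19 dBm → −78.2 dBm

−78.2 dBm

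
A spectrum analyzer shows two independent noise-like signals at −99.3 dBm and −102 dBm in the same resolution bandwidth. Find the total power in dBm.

−97.4 dBm

Convert to linear, add, convert back:
P₁ = 1.17×10⁻¹³ W, P₂ = 6.31×10⁻¹⁴ W
P_tot = 1.81×10⁻¹³ W → 10 log₁₀(P_tot / 10⁻³) = −97.4 dBm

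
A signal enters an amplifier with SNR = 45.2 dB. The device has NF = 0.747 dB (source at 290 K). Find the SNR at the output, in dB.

44.453 dB

By definition F = SNR_in/SNR_out, so in dB: SNR_out = SNR_in − NF
SNR_out = 45.2 − 0.747 = 44.453 dB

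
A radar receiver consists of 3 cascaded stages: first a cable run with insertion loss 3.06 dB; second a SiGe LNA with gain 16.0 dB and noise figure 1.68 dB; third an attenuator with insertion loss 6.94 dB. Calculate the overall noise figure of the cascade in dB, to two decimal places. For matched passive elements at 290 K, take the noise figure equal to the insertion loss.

5.02 dB

Convert to linear (a loss of L dB is a gain of −L dB): F_i = 10^(NF_i/10), G_i = 10^(G_i,dB/10)
  Stage 1: F_1 = 10^(3.06/10) = 2.023, G_1 = 10^(−3.06/10) = 0.4943
  Stage 2: F_2 = 10^(1.68/10) = 1.472, G_2 = 10^(16.0/10) = 39.81
  Stage 3: F_3 = 10^(6.94/10) = 4.943, G_3 = 10^(−6.94/10) = 0.2023
Friis cascade:
  F = 2.023 + (1.472 − 1)/0.4943 + (4.943 − 1)/19.68 = 3.179
NF = 10 log₁₀(3.179) = 5.02 dB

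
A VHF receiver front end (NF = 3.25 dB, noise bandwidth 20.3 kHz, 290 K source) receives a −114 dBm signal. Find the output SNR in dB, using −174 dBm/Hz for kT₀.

13.7 dB

Noise floor: N = −174 + 10 log₁₀(B) + NF
10 log₁₀(2.03×10⁴) = 43.07 dB
N = −174 + 43.07 + 3.25 = −127.68 dBm
SNR = P_sig − N = −114 − (−127.68) = 13.68 dB → 13.7 dB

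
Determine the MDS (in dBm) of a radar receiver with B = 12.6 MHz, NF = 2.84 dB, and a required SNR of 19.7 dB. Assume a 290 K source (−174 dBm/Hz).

Sensitivity = −174 + 10 log₁₀(B) + NF + SNR_min
= −174 + 71 + 2.84 + 19.7
= −80.46 dBm → −80.5 dBm

−80.5 dBm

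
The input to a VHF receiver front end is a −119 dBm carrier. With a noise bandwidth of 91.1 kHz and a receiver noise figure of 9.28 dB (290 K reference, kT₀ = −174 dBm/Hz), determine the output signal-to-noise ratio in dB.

Noise floor: N = −174 + 10 log₁₀(B) + NF
10 log₁₀(9.11×10⁴) = 49.6 dB
N = −174 + 49.6 + 9.28 = −115.12 dBm
SNR = P_sig − N = −119 − (−115.12) = −3.88 dB → −3.9 dB

−3.9 dB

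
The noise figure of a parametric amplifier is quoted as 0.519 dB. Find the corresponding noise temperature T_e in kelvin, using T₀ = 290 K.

36.8 K

F = 10^(0.519/10) = 1.12694
T_e = (F − 1)·T₀ = (1.12694 − 1) × 290 = 36.8 K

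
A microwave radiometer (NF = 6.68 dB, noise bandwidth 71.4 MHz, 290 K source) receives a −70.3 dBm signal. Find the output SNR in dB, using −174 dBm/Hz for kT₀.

Noise floor: N = −174 + 10 log₁₀(B) + NF
10 log₁₀(7.14×10⁷) = 78.54 dB
N = −174 + 78.54 + 6.68 = −88.78 dBm
SNR = P_sig − N = −70.3 − (−88.78) = 18.48 dB → 18.5 dB

18.5 dB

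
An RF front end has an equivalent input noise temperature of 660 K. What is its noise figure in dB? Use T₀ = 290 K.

5.15 dB

F = 1 + T_e/T₀ = 1 + 660/290 = 3.27586
NF = 10 log₁₀(3.27586) = 5.15 dB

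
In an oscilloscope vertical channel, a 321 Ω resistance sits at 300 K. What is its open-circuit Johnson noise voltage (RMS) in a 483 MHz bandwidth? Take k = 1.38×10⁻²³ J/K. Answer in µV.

50.7 µV

V_n = √(4kTRB)
4kTRB = 4 × 1.38×10⁻²³ × 300 × 3.21×10² × 4.83×10⁸ = 2.57×10⁻⁹ V²
V_n = √(2.57×10⁻⁹) = 5.07×10⁻⁵ V = 50.7 µV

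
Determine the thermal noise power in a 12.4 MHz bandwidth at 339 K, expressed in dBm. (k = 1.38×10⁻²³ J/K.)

−102.4 dBm

P_n = kTB = 1.38×10⁻²³ × 339 × 1.24×10⁷ = 5.80×10⁻¹⁴ W
In dBm: 10 log₁₀(5.80×10⁻¹⁴ / 10⁻³) = −102.4 dBm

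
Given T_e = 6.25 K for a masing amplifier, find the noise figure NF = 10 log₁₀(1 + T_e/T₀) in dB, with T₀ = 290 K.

F = 1 + T_e/T₀ = 1 + 6.25/290 = 1.02155
NF = 10 log₁₀(1.02155) = 0.093 dB

0.093 dB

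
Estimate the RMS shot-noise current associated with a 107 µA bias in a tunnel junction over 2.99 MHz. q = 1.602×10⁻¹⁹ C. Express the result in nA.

10.1 nA

I_n = √(2qI·B)
2qI·B = 2 × 1.602×10⁻¹⁹ × 1.07×10⁻⁴ × 2.99×10⁶ = 1.03×10⁻¹⁶ A²
I_n = √(1.03×10⁻¹⁶) = 1.01×10⁻⁸ A = 10.1 nA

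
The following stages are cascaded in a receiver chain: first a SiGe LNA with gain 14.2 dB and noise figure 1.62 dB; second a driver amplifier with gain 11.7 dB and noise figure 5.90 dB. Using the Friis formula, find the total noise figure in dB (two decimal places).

Convert to linear (a loss of L dB is a gain of −L dB): F_i = 10^(NF_i/10), G_i = 10^(G_i,dB/10)
  Stage 1: F_1 = 10^(1.62/10) = 1.452, G_1 = 10^(14.2/10) = 26.30
  Stage 2: F_2 = 10^(5.90/10) = 3.890, G_2 = 10^(11.7/10) = 14.79
Friis cascade:
  F = 1.452 + (3.890 − 1)/26.30 = 1.562
NF = 10 log₁₀(1.562) = 1.94 dB

1.94 dB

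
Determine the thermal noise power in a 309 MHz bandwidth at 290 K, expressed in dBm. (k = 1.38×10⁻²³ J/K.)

−89.1 dBm

P_n = kTB = 1.38×10⁻²³ × 290 × 3.09×10⁸ = 1.24×10⁻¹² W
In dBm: 10 log₁₀(1.24×10⁻¹² / 10⁻³) = −89.1 dBm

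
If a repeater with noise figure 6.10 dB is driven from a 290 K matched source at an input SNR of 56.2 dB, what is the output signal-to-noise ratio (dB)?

By definition F = SNR_in/SNR_out, so in dB: SNR_out = SNR_in − NF
SNR_out = 56.2 − 6.10 = 50.10 dB

50.10 dB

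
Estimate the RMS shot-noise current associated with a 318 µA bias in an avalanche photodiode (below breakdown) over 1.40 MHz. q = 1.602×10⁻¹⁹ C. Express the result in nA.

I_n = √(2qI·B)
2qI·B = 2 × 1.602×10⁻¹⁹ × 3.18×10⁻⁴ × 1.40×10⁶ = 1.43×10⁻¹⁶ A²
I_n = √(1.43×10⁻¹⁶) = 1.19×10⁻⁸ A = 11.9 nA

11.9 nA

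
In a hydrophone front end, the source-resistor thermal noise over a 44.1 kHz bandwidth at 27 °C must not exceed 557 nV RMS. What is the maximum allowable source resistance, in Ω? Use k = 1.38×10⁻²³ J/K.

425 Ω

T = 27 °C + 273.15 = 300.15 K
Johnson–Nyquist: V_n = √(4kTRB) ⇒ R = V_n² / (4kTB)
4kTB = 4 × 1.38×10⁻²³ × 300.15 × 4.41×10⁴ = 7.31×10⁻¹⁶
R = (5.57×10⁻⁷)² / 7.31×10⁻¹⁶ = 4.25×10² Ω = 425 Ω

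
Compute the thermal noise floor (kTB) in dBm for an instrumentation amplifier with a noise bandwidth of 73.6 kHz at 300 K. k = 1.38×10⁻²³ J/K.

P_n = kTB = 1.38×10⁻²³ × 300 × 7.36×10⁴ = 3.05×10⁻¹⁶ W
In dBm: 10 log₁₀(3.05×10⁻¹⁶ / 10⁻³) = −125.2 dBm

−125.2 dBm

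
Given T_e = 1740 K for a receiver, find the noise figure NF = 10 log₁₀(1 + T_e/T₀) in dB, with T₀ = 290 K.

8.45 dB

F = 1 + T_e/T₀ = 1 + 1740/290 = 7
NF = 10 log₁₀(7) = 8.45 dB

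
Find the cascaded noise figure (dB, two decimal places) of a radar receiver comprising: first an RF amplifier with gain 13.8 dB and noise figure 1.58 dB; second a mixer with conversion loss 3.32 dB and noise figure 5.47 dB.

Convert to linear (a loss of L dB is a gain of −L dB): F_i = 10^(NF_i/10), G_i = 10^(G_i,dB/10)
  Stage 1: F_1 = 10^(1.58/10) = 1.439, G_1 = 10^(13.8/10) = 23.99
  Stage 2: F_2 = 10^(5.47/10) = 3.524, G_2 = 10^(−3.32/10) = 0.4656
Friis cascade:
  F = 1.439 + (3.524 − 1)/23.99 = 1.544
NF = 10 log₁₀(1.544) = 1.89 dB

1.89 dB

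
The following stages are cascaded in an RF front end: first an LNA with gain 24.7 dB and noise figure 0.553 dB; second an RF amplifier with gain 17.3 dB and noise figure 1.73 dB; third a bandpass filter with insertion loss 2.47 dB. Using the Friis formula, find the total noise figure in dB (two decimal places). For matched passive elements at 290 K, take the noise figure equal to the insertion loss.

Convert to linear (a loss of L dB is a gain of −L dB): F_i = 10^(NF_i/10), G_i = 10^(G_i,dB/10)
  Stage 1: F_1 = 10^(0.553/10) = 1.136, G_1 = 10^(24.7/10) = 295.1
  Stage 2: F_2 = 10^(1.73/10) = 1.489, G_2 = 10^(17.3/10) = 53.70
  Stage 3: F_3 = 10^(2.47/10) = 1.766, G_3 = 10^(−2.47/10) = 0.5662
Friis cascade:
  F = 1.136 + (1.489 − 1)/295.1 + (1.766 − 1)/1.585×10⁴ = 1.138
NF = 10 log₁₀(1.138) = 0.56 dB

0.56 dB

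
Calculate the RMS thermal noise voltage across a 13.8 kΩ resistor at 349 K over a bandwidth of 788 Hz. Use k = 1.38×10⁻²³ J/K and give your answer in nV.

458 nV

V_n = √(4kTRB)
4kTRB = 4 × 1.38×10⁻²³ × 349 × 1.38×10⁴ × 7.88×10² = 2.09×10⁻¹³ V²
V_n = √(2.09×10⁻¹³) = 4.58×10⁻⁷ V = 458 nV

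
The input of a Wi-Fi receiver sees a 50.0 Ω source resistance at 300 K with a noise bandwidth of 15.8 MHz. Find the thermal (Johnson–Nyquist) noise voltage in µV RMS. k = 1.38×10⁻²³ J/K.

3.62 µV

V_n = √(4kTRB)
4kTRB = 4 × 1.38×10⁻²³ × 300 × 5.00×10¹ × 1.58×10⁷ = 1.31×10⁻¹¹ V²
V_n = √(1.31×10⁻¹¹) = 3.62×10⁻⁶ V = 3.62 µV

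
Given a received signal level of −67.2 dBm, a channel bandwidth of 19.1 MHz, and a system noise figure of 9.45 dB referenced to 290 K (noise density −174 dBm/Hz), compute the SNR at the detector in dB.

Noise floor: N = −174 + 10 log₁₀(B) + NF
10 log₁₀(1.91×10⁷) = 72.81 dB
N = −174 + 72.81 + 9.45 = −91.74 dBm
SNR = P_sig − N = −67.2 − (−91.74) = 24.54 dB → 24.5 dB

24.5 dB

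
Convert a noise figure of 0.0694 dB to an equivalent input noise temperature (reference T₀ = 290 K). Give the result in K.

4.67 K

F = 10^(0.0694/10) = 1.01611
T_e = (F − 1)·T₀ = (1.01611 − 1) × 290 = 4.67 K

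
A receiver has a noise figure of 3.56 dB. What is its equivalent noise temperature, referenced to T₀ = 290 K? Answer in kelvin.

368 K

F = 10^(3.56/10) = 2.26986
T_e = (F − 1)·T₀ = (2.26986 − 1) × 290 = 368 K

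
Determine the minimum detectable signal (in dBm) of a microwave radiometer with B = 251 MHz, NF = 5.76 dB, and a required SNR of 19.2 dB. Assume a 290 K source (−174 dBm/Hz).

Sensitivity = −174 + 10 log₁₀(B) + NF + SNR_min
= −174 + 84 + 5.76 + 19.2
= −65.04 dBm → −65.0 dBm

−65.0 dBm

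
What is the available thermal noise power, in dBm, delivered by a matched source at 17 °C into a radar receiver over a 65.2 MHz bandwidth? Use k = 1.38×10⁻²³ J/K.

−95.8 dBm

T = 17 °C + 273.15 = 290.15 K
P_n = kTB = 1.38×10⁻²³ × 290.15 × 6.52×10⁷ = 2.61×10⁻¹³ W
In dBm: 10 log₁₀(2.61×10⁻¹³ / 10⁻³) = −95.8 dBm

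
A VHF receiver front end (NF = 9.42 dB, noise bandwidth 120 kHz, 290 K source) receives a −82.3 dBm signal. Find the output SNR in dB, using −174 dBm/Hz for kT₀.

31.5 dB

Noise floor: N = −174 + 10 log₁₀(B) + NF
10 log₁₀(1.20×10⁵) = 50.79 dB
N = −174 + 50.79 + 9.42 = −113.79 dBm
SNR = P_sig − N = −82.3 − (−113.79) = 31.49 dB → 31.5 dB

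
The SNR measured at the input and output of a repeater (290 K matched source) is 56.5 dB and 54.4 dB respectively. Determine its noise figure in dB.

NF (dB) = SNR_in(dB) − SNR_out(dB) when the source is at T₀
NF = 56.5 − 54.4 = 2.1 dB

2.1 dB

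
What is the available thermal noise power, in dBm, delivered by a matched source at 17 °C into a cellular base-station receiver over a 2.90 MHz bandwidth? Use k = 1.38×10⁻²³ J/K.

−109.4 dBm

T = 17 °C + 273.15 = 290.15 K
P_n = kTB = 1.38×10⁻²³ × 290.15 × 2.90×10⁶ = 1.16×10⁻¹⁴ W
In dBm: 10 log₁₀(1.16×10⁻¹⁴ / 10⁻³) = −109.4 dBm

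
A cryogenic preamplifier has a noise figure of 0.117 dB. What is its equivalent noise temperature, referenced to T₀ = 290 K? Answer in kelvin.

7.92 K

F = 10^(0.117/10) = 1.02731
T_e = (F − 1)·T₀ = (1.02731 − 1) × 290 = 7.92 K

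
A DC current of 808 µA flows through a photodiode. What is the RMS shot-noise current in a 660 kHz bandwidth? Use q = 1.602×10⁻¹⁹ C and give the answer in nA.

13.1 nA

I_n = √(2qI·B)
2qI·B = 2 × 1.602×10⁻¹⁹ × 8.08×10⁻⁴ × 6.60×10⁵ = 1.71×10⁻¹⁶ A²
I_n = √(1.71×10⁻¹⁶) = 1.31×10⁻⁸ A = 13.1 nA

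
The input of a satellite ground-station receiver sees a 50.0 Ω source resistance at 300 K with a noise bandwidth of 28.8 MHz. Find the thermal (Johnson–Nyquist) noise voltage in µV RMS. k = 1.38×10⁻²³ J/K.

V_n = √(4kTRB)
4kTRB = 4 × 1.38×10⁻²³ × 300 × 5.00×10¹ × 2.88×10⁷ = 2.38×10⁻¹¹ V²
V_n = √(2.38×10⁻¹¹) = 4.88×10⁻⁶ V = 4.88 µV

4.88 µV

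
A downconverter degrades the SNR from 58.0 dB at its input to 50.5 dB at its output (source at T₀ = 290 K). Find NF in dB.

NF (dB) = SNR_in(dB) − SNR_out(dB) when the source is at T₀
NF = 58.0 − 50.5 = 7.5 dB

7.5 dB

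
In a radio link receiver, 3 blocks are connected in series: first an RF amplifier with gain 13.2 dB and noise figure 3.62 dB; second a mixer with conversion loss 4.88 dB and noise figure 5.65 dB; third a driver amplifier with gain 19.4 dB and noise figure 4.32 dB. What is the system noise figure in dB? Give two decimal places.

Convert to linear (a loss of L dB is a gain of −L dB): F_i = 10^(NF_i/10), G_i = 10^(G_i,dB/10)
  Stage 1: F_1 = 10^(3.62/10) = 2.301, G_1 = 10^(13.2/10) = 20.89
  Stage 2: F_2 = 10^(5.65/10) = 3.673, G_2 = 10^(−4.88/10) = 0.3251
  Stage 3: F_3 = 10^(4.32/10) = 2.704, G_3 = 10^(19.4/10) = 87.10
Friis cascade:
  F = 2.301 + (3.673 − 1)/20.89 + (2.704 − 1)/6.792 = 2.680
NF = 10 log₁₀(2.680) = 4.28 dB

4.28 dB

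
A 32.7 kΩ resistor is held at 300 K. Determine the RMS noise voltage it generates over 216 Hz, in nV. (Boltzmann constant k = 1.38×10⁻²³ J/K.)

V_n = √(4kTRB)
4kTRB = 4 × 1.38×10⁻²³ × 300 × 3.27×10⁴ × 2.16×10² = 1.17×10⁻¹³ V²
V_n = √(1.17×10⁻¹³) = 3.42×10⁻⁷ V = 342 nV

342 nV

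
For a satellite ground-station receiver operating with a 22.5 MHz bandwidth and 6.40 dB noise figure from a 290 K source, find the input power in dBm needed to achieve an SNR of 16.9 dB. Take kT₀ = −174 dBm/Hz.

−77.2 dBm

Sensitivity = −174 + 10 log₁₀(B) + NF + SNR_min
= −174 + 73.52 + 6.40 + 16.9
= −77.18 dBm → −77.2 dBm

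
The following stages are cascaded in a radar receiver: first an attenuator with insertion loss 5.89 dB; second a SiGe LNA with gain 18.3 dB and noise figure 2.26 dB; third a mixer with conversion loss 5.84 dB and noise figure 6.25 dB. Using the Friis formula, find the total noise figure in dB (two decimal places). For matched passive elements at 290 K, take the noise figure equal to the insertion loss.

Convert to linear (a loss of L dB is a gain of −L dB): F_i = 10^(NF_i/10), G_i = 10^(G_i,dB/10)
  Stage 1: F_1 = 10^(5.89/10) = 3.882, G_1 = 10^(−5.89/10) = 0.2576
  Stage 2: F_2 = 10^(2.26/10) = 1.683, G_2 = 10^(18.3/10) = 67.61
  Stage 3: F_3 = 10^(6.25/10) = 4.217, G_3 = 10^(−5.84/10) = 0.2606
Friis cascade:
  F = 3.882 + (1.683 − 1)/0.2576 + (4.217 − 1)/17.42 = 6.716
NF = 10 log₁₀(6.716) = 8.27 dB

8.27 dB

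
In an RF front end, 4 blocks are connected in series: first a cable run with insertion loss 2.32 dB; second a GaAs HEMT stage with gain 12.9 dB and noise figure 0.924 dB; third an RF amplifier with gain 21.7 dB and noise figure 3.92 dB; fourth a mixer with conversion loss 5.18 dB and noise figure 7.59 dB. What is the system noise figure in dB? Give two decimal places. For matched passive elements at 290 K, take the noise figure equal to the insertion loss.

Convert to linear (a loss of L dB is a gain of −L dB): F_i = 10^(NF_i/10), G_i = 10^(G_i,dB/10)
  Stage 1: F_1 = 10^(2.32/10) = 1.706, G_1 = 10^(−2.32/10) = 0.5861
  Stage 2: F_2 = 10^(0.924/10) = 1.237, G_2 = 10^(12.9/10) = 19.50
  Stage 3: F_3 = 10^(3.92/10) = 2.466, G_3 = 10^(21.7/10) = 147.9
  Stage 4: F_4 = 10^(7.59/10) = 5.741, G_4 = 10^(−5.18/10) = 0.3034
Friis cascade:
  F = 1.706 + (1.237 − 1)/0.5861 + (2.466 − 1)/11.43 + (5.741 − 1)/1690 = 2.242
NF = 10 log₁₀(2.242) = 3.51 dB

3.51 dB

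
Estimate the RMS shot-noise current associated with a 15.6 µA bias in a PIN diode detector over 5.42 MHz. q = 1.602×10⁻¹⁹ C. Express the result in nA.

I_n = √(2qI·B)
2qI·B = 2 × 1.602×10⁻¹⁹ × 1.56×10⁻⁵ × 5.42×10⁶ = 2.71×10⁻¹⁷ A²
I_n = √(2.71×10⁻¹⁷) = 5.20×10⁻⁹ A = 5.20 nA

5.20 nA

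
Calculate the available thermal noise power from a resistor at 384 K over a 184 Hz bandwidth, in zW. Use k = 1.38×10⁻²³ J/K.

975 zW

P_n = kTB = 1.38×10⁻²³ × 384 × 1.84×10² = 9.75×10⁻¹⁹ W = 975 zW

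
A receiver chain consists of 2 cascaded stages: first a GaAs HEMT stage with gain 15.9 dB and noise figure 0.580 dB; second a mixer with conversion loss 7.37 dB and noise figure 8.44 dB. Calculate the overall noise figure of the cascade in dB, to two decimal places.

Convert to linear (a loss of L dB is a gain of −L dB): F_i = 10^(NF_i/10), G_i = 10^(G_i,dB/10)
  Stage 1: F_1 = 10^(0.580/10) = 1.143, G_1 = 10^(15.9/10) = 38.90
  Stage 2: F_2 = 10^(8.44/10) = 6.982, G_2 = 10^(−7.37/10) = 0.1832
Friis cascade:
  F = 1.143 + (6.982 − 1)/38.90 = 1.297
NF = 10 log₁₀(1.297) = 1.13 dB

1.13 dB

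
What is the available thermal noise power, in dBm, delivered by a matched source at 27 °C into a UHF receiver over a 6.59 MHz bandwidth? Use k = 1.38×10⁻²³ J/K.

T = 27 °C + 273.15 = 300.15 K
P_n = kTB = 1.38×10⁻²³ × 300.15 × 6.59×10⁶ = 2.73×10⁻¹⁴ W
In dBm: 10 log₁₀(2.73×10⁻¹⁴ / 10⁻³) = −105.6 dBm

−105.6 dBm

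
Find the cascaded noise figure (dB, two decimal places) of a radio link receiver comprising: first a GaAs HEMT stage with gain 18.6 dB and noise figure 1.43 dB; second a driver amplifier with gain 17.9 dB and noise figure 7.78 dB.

Convert to linear (a loss of L dB is a gain of −L dB): F_i = 10^(NF_i/10), G_i = 10^(G_i,dB/10)
  Stage 1: F_1 = 10^(1.43/10) = 1.390, G_1 = 10^(18.6/10) = 72.44
  Stage 2: F_2 = 10^(7.78/10) = 5.998, G_2 = 10^(17.9/10) = 61.66
Friis cascade:
  F = 1.390 + (5.998 − 1)/72.44 = 1.459
NF = 10 log₁₀(1.459) = 1.64 dB

1.64 dB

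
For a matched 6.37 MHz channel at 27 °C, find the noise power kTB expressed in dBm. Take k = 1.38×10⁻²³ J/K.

−105.8 dBm

T = 27 °C + 273.15 = 300.15 K
P_n = kTB = 1.38×10⁻²³ × 300.15 × 6.37×10⁶ = 2.64×10⁻¹⁴ W
In dBm: 10 log₁₀(2.64×10⁻¹⁴ / 10⁻³) = −105.8 dBm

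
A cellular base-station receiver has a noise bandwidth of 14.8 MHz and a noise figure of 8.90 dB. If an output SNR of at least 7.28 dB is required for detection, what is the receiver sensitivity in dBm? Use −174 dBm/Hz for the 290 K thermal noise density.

−86.1 dBm

Sensitivity = −174 + 10 log₁₀(B) + NF + SNR_min
= −174 + 71.7 + 8.90 + 7.28
= −86.12 dBm → −86.1 dBm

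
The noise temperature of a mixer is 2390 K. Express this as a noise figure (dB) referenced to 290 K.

F = 1 + T_e/T₀ = 1 + 2390/290 = 9.24138
NF = 10 log₁₀(9.24138) = 9.66 dB

9.66 dB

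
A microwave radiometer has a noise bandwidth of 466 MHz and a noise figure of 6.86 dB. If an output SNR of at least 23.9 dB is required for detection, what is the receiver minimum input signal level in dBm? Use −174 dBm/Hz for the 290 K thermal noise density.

Sensitivity = −174 + 10 log₁₀(B) + NF + SNR_min
= −174 + 86.68 + 6.86 + 23.9
= −56.56 dBm → −56.6 dBm

−56.6 dBm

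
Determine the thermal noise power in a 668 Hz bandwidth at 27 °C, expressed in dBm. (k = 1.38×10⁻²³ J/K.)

T = 27 °C + 273.15 = 300.15 K
P_n = kTB = 1.38×10⁻²³ × 300.15 × 6.68×10² = 2.77×10⁻¹⁸ W
In dBm: 10 log₁₀(2.77×10⁻¹⁸ / 10⁻³) = −145.6 dBm

−145.6 dBm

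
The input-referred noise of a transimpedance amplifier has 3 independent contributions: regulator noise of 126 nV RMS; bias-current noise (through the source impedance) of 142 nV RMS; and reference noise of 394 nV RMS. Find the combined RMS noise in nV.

437 nV

Uncorrelated sources add in power (mean-square): V_tot = √(ΣV_i²)
V_tot = √[(1.26×10⁻⁷)² + (1.42×10⁻⁷)² + (3.94×10⁻⁷)²] = 4.37×10⁻⁷ V = 437 nV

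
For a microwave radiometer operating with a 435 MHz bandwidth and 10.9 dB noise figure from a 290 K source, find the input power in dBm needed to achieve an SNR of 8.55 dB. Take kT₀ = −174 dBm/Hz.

Sensitivity = −174 + 10 log₁₀(B) + NF + SNR_min
= −174 + 86.38 + 10.9 + 8.55
= −68.17 dBm → −68.2 dBm

−68.2 dBm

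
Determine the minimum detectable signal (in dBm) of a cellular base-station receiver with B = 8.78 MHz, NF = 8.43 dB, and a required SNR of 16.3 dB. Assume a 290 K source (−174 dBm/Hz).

Sensitivity = −174 + 10 log₁₀(B) + NF + SNR_min
= −174 + 69.43 + 8.43 + 16.3
= −79.84 dBm → −79.8 dBm

−79.8 dBm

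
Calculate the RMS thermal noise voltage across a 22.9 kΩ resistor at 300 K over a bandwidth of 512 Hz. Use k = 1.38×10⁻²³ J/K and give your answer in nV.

V_n = √(4kTRB)
4kTRB = 4 × 1.38×10⁻²³ × 300 × 2.29×10⁴ × 5.12×10² = 1.94×10⁻¹³ V²
V_n = √(1.94×10⁻¹³) = 4.41×10⁻⁷ V = 441 nV

441 nV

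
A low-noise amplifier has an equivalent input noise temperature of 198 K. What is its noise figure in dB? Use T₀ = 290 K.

F = 1 + T_e/T₀ = 1 + 198/290 = 1.68276
NF = 10 log₁₀(1.68276) = 2.26 dB

2.26 dB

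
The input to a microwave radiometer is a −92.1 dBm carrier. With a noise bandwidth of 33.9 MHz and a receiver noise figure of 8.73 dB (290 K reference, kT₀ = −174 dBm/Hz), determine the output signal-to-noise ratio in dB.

Noise floor: N = −174 + 10 log₁₀(B) + NF
10 log₁₀(3.39×10⁷) = 75.3 dB
N = −174 + 75.3 + 8.73 = −89.97 dBm
SNR = P_sig − N = −92.1 − (−89.97) = −2.13 dB → −2.1 dB

−2.1 dB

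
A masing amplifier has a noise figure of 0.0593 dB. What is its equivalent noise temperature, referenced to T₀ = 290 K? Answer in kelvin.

3.99 K

F = 10^(0.0593/10) = 1.01375
T_e = (F − 1)·T₀ = (1.01375 − 1) × 290 = 3.99 K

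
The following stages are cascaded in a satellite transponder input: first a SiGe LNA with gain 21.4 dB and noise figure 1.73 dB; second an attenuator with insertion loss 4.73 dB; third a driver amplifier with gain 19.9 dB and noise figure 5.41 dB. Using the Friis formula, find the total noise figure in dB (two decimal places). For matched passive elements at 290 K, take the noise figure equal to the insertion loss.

1.92 dB

Convert to linear (a loss of L dB is a gain of −L dB): F_i = 10^(NF_i/10), G_i = 10^(G_i,dB/10)
  Stage 1: F_1 = 10^(1.73/10) = 1.489, G_1 = 10^(21.4/10) = 138.0
  Stage 2: F_2 = 10^(4.73/10) = 2.972, G_2 = 10^(−4.73/10) = 0.3365
  Stage 3: F_3 = 10^(5.41/10) = 3.475, G_3 = 10^(19.9/10) = 97.72
Friis cascade:
  F = 1.489 + (2.972 − 1)/138.0 + (3.475 − 1)/46.45 = 1.557
NF = 10 log₁₀(1.557) = 1.92 dB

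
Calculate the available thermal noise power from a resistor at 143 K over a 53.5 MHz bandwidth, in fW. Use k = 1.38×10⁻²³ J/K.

106 fW

P_n = kTB = 1.38×10⁻²³ × 143 × 5.35×10⁷ = 1.06×10⁻¹³ W = 106 fW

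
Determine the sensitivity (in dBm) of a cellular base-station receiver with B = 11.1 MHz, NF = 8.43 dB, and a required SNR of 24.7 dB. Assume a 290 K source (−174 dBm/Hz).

Sensitivity = −174 + 10 log₁₀(B) + NF + SNR_min
= −174 + 70.45 + 8.43 + 24.7
= −70.42 dBm → −70.4 dBm

−70.4 dBm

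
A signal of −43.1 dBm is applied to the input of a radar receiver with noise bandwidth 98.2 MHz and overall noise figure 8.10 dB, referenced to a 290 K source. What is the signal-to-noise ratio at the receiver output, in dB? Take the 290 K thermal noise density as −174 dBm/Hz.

42.9 dB

Noise floor: N = −174 + 10 log₁₀(B) + NF
10 log₁₀(9.82×10⁷) = 79.92 dB
N = −174 + 79.92 + 8.10 = −85.98 dBm
SNR = P_sig − N = −43.1 − (−85.98) = 42.88 dB → 42.9 dB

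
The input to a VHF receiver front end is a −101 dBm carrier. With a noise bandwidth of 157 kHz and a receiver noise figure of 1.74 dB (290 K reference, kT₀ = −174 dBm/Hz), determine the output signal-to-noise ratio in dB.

19.3 dB

Noise floor: N = −174 + 10 log₁₀(B) + NF
10 log₁₀(1.57×10⁵) = 51.96 dB
N = −174 + 51.96 + 1.74 = −120.30 dBm
SNR = P_sig − N = −101 − (−120.30) = 19.30 dB → 19.3 dB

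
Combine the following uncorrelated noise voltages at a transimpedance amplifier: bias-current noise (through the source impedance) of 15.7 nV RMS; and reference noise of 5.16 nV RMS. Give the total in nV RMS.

16.5 nV

Uncorrelated sources add in power (mean-square): V_tot = √(ΣV_i²)
V_tot = √[(1.57×10⁻⁸)² + (5.16×10⁻⁹)²] = 1.65×10⁻⁸ V = 16.5 nV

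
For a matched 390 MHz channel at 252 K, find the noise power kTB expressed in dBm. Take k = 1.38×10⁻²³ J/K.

−88.7 dBm

P_n = kTB = 1.38×10⁻²³ × 252 × 3.90×10⁸ = 1.36×10⁻¹² W
In dBm: 10 log₁₀(1.36×10⁻¹² / 10⁻³) = −88.7 dBm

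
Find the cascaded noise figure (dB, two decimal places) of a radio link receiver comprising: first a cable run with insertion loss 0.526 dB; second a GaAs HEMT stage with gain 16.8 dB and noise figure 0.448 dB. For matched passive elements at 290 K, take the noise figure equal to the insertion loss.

Convert to linear (a loss of L dB is a gain of −L dB): F_i = 10^(NF_i/10), G_i = 10^(G_i,dB/10)
  Stage 1: F_1 = 10^(0.526/10) = 1.129, G_1 = 10^(−0.526/10) = 0.8859
  Stage 2: F_2 = 10^(0.448/10) = 1.109, G_2 = 10^(16.8/10) = 47.86
Friis cascade:
  F = 1.129 + (1.109 − 1)/0.8859 = 1.251
NF = 10 log₁₀(1.251) = 0.97 dB

0.97 dB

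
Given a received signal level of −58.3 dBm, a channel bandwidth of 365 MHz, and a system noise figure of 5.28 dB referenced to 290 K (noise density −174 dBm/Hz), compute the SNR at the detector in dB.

Noise floor: N = −174 + 10 log₁₀(B) + NF
10 log₁₀(3.65×10⁸) = 85.62 dB
N = −174 + 85.62 + 5.28 = −83.10 dBm
SNR = P_sig − N = −58.3 − (−83.10) = 24.80 dB → 24.8 dB

24.8 dB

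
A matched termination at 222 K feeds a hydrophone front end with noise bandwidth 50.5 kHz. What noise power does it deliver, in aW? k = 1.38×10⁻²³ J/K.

155 aW

P_n = kTB = 1.38×10⁻²³ × 222 × 5.05×10⁴ = 1.55×10⁻¹⁶ W = 155 aW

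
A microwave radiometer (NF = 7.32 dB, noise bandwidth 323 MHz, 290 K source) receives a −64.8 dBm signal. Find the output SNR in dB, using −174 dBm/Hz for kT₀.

16.8 dB

Noise floor: N = −174 + 10 log₁₀(B) + NF
10 log₁₀(3.23×10⁸) = 85.09 dB
N = −174 + 85.09 + 7.32 = −81.59 dBm
SNR = P_sig − N = −64.8 − (−81.59) = 16.79 dB → 16.8 dB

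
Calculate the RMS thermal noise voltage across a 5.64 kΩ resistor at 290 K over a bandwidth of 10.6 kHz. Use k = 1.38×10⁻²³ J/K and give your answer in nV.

978 nV

V_n = √(4kTRB)
4kTRB = 4 × 1.38×10⁻²³ × 290 × 5.64×10³ × 1.06×10⁴ = 9.57×10⁻¹³ V²
V_n = √(9.57×10⁻¹³) = 9.78×10⁻⁷ V = 978 nV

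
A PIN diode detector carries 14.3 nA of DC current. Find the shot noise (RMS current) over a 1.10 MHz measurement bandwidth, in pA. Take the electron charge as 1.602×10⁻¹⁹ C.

71.0 pA

I_n = √(2qI·B)
2qI·B = 2 × 1.602×10⁻¹⁹ × 1.43×10⁻⁸ × 1.10×10⁶ = 5.04×10⁻²¹ A²
I_n = √(5.04×10⁻²¹) = 7.10×10⁻¹¹ A = 71.0 pA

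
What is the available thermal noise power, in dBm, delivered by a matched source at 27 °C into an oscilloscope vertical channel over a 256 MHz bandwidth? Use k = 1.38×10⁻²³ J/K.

−89.7 dBm

T = 27 °C + 273.15 = 300.15 K
P_n = kTB = 1.38×10⁻²³ × 300.15 × 2.56×10⁸ = 1.06×10⁻¹² W
In dBm: 10 log₁₀(1.06×10⁻¹² / 10⁻³) = −89.7 dBm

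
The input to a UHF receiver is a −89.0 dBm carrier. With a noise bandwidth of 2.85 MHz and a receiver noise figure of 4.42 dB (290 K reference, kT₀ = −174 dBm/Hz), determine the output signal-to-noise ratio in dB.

16.0 dB

Noise floor: N = −174 + 10 log₁₀(B) + NF
10 log₁₀(2.85×10⁶) = 64.55 dB
N = −174 + 64.55 + 4.42 = −105.03 dBm
SNR = P_sig − N = −89.0 − (−105.03) = 16.03 dB → 16.0 dB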